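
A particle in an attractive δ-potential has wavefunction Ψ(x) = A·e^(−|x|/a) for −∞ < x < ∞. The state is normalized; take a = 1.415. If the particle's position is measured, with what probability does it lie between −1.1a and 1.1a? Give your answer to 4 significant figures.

P ≈ 0.8892

|Ψ|² is the probability density, so P = ∫_{−1.1a}^{1.1a} |Ψ|² dx.
With A² fixed by ∫|Ψ|² = 1, i.e. A² = (a)^(−1), substitute and integrate.
By symmetry take twice the x ≥ 0 contribution in numerator and denominator; the 2's cancel. Substituting u = x/a, A² and the length scale cancel in the ratio: P = ∫_{0}^{1.1} e^(-2·u) du / ∫_{0}^{∞} e^(-2·u) du.
With ∫ e^(-2·u) du = -e^(-2·u)/2 + C, the region integral is 1/2 - e^(-11/5)/2 and the full one is 1/2.
The result is P = 0.88920.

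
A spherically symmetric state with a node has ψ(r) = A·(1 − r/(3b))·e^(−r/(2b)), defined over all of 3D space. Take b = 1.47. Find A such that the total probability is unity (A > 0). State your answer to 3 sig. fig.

A ≈ 0.194

Normalization requires ∫|ψ|² 4πr² dr = 1, integrated from 0 to ∞.
With ψ = A·(1 − r/(3b))·e^(−r/(2b)), the integral evaluates to A²·[8·π·b^3/3].
Setting this equal to 1 gives A² = 1/(8·π·b^3/3).
Substituting b = 1.47 gives A² = 0.03758, so A = 0.1938.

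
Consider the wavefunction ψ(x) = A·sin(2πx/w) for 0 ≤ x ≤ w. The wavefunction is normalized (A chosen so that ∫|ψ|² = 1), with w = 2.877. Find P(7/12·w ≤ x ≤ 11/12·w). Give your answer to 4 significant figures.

P ≈ 0.4712

P = ∫_{7/12·w}^{11/12·w} |ψ(x)|² dx.
Since A² = 1/(w/2), this is the region integral divided by the full normalization integral.
Substituting u = x/w, A² and the length scale cancel in the ratio: P = ∫_{7/12}^{11/12} sin(2·π·u)^2 du / ∫_{0}^{1} sin(2·π·u)^2 du.
An antiderivative of sin(2·π·u)^2 is u/2 - sin(4·π·u)/(8·π); evaluating from 7/12 to 11/12 gives √(3)/(8·π) + 1/6, while the full integral is 1/2.
Evaluating gives P = (√(3)/4 + π/3)/π.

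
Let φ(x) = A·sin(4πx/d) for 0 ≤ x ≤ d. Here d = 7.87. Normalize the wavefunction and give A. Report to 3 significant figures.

A ≈ 0.504

We need A² ∫|f|² dx = 1, taking the integral from 0 to d.
Using sin²θ = (1 − cos 2θ)/2, the integral (without the A² prefactor) comes out to d/2.
Substituting d = 7.87 gives A² = 0.2541, so A = 0.5041.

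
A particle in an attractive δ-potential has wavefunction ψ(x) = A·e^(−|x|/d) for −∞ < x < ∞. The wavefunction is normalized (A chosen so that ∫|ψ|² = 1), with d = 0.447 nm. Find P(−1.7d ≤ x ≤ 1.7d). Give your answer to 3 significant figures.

P = ∫_{−1.7d}^{1.7d} |ψ(x)|² dx.
With A² fixed by ∫|ψ|² = 1, i.e. A² = (d)^(−1), substitute and integrate.
By symmetry take twice the x ≥ 0 contribution in numerator and denominator; the 2's cancel. Substituting u = x/d, A² and the length scale cancel in the ratio: P = ∫_{0}^{1.7} e^(-2·u) du / ∫_{0}^{∞} e^(-2·u) du.
Using ∫ e^(-2·u) du = -e^(-2·u)/2, the numerator is 1/2 - e^(-17/5)/2 and the denominator is 1/2.
The result is P = 0.9666.

P ≈ 0.967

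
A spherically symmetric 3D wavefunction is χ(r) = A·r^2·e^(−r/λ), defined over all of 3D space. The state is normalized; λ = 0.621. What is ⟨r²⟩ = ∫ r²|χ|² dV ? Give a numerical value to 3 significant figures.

⟨r^2⟩ ≈ 5.40

⟨r²⟩ = ∫ r^2 |χ|² 4πr² dr over the full domain.
With ∫₀^∞ r^8 e^(−αr) dr = 8!/α^9, since the A² factors cancel between numerator and denominator, ⟨r²⟩ = 14·λ^2.
Putting λ = 0.621 gives 5.399.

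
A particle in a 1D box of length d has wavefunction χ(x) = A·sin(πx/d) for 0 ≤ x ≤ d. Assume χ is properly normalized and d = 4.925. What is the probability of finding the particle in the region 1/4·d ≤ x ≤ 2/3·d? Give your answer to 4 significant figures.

P ≈ 0.7137

The probability is P = ∫ |χ|² dx over [1/4·d, 2/3·d].
The normalization integral ∫|χ|²dx over the whole domain equals d/2·A², and A² cancels in the ratio.
In terms of u = x/d (A² and the length scale cancel between numerator and denominator), P = [∫_{1/4}^{2/3} sin(π·u)^2 du] / [∫_{0}^{1} sin(π·u)^2 du].
With ∫ sin(π·u)^2 du = u/2 - sin(2·π·u)/(4·π) + C, the region integral is √(3)/(8·π) + 1/(4·π) + 5/24 and the full one is 1/2.
This works out to P = (3·√(3) + 6 + 5·π)/(12·π).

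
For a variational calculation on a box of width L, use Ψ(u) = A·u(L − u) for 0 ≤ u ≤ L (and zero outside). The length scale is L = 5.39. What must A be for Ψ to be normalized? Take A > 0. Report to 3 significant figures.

A ≈ 0.0812

Require ∫ |Ψ|² du = 1 over the whole domain.
Expanding the polynomial and integrating term by term, ∫|Ψ|² du = A²·(L^5/30).
Hence A² = 1/[L^5/30].
Substituting L = 5.39 gives A² = 0.006594, so A = 0.08121.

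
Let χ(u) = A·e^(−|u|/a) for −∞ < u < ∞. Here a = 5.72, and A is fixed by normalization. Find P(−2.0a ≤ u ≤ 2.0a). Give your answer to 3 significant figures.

P = ∫_{−2.0a}^{2.0a} |χ(u)|² du.
The normalization integral ∫|χ|²du over the whole domain equals a·A², and A² cancels in the ratio.
Both integrals are even about u = 0, so only the u ≥ 0 halves are needed (the factors of 2 cancel). In terms of t = u/a (A² and the length scale cancel between numerator and denominator), P = [∫_{0}^{2.0} e^(-2·t) dt] / [∫_{0}^{∞} e^(-2·t) dt].
Using ∫ e^(-2·t) dt = -e^(-2·t)/2, the numerator is 1/2 - e^(-4)/2 and the denominator is 1/2.
Evaluating gives P = 0.9817.

P ≈ 0.982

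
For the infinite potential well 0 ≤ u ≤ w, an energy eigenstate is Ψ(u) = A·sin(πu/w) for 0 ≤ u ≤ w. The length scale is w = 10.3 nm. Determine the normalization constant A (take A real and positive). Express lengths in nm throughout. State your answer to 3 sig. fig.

Normalization requires ∫|Ψ|² du = 1, integrated from 0 to w.
∫|Ψ|² du = A²·(w/2).
Setting this equal to 1 gives A² = 1/(w/2).
Plugging in w = 10.3 yields A = 0.4407.

A ≈ 0.441 nm^(-1/2)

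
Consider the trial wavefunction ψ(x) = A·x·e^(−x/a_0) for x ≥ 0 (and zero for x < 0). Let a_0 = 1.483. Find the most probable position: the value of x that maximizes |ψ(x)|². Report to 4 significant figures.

The maximum of |ψ(x)|² occurs where its derivative vanishes.
Solving yields x = a_0.
With a_0 = 1.483, the most probable position is 1.4830.

x ≈ 1.483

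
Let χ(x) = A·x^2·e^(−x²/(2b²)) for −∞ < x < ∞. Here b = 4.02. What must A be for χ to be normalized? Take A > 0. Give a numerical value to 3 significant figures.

We need A² ∫|f|² dx = 1, taking the integral from −∞ to ∞.
With χ = A·x^2·e^(−x²/(2b²)), the integral evaluates to A²·[3·√(π)·b^5/4].
So A² = (3·√(π)·b^5/4)^(−1).
Plugging in b = 4.02 yields A = 0.02677.

A ≈ 0.0268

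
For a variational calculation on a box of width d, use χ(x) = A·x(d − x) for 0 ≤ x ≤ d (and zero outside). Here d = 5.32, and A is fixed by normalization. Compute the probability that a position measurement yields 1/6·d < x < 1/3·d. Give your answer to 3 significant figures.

The probability is P = ∫ |χ|² dx over [1/6·d, 1/3·d].
Since A² = 1/(d^5/30), this is the region integral divided by the full normalization integral.
Substituting u = x/d, A² and the length scale cancel in the ratio: P = ∫_{1/6}^{1/3} u^2·(1 - u)^2 du / ∫_{0}^{1} u^2·(1 - u)^2 du.
An antiderivative of u^2·(1 - u)^2 is u^3·(6·u^2 - 15·u + 10)/30; evaluating from 1/6 to 1/3 gives ≈ 0.0058128, while the full integral is 1/30.
The result is P = 113/648.

P ≈ 0.174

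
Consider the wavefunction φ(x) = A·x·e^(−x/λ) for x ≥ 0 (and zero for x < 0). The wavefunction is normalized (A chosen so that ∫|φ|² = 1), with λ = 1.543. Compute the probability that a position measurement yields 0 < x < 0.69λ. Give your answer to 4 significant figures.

P ≈ 0.1617

P = ∫_{0}^{0.69λ} |φ(x)|² dx.
With A² fixed by ∫|φ|² = 1, i.e. A² = (λ^3/4)^(−1), substitute and integrate.
In terms of u = x/λ (A² and the length scale cancel between numerator and denominator), P = [∫_{0}^{0.69} u^2·e^(-2·u) du] / [∫_{0}^{∞} u^2·e^(-2·u) du].
An antiderivative of u^2·e^(-2·u) is -(2·u^2 + 2·u + 1)·e^(-2·u)/4; evaluating from 0 to 0.69 gives ≈ 0.0404225, while the full integral is 1/4.
The result is P = 0.16169.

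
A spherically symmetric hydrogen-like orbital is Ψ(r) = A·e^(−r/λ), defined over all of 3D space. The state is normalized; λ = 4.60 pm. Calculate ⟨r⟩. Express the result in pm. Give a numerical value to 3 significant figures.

⟨r⟩ ≈ 6.90 pm

By definition ⟨r⟩ = ∫ r |Ψ(r)|² 4πr² dr.
Using ∫₀^∞ rⁿ e^(−αr) dr = n!/αⁿ⁺¹, evaluating both integrals, ⟨r⟩ = 3·λ/2.
With λ = 4.60, ⟨r⟩ = 6.900.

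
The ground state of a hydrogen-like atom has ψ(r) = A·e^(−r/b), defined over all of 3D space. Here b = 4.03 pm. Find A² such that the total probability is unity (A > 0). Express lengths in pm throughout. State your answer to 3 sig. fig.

We need A² ∫|f|² 4πr² dr = 1, taking the integral from 0 to ∞.
Carrying out the integral gives A² · π·b^3.
So A² = (π·b^3)^(−1).
With b = 4.03: A² = 0.004863 and A = 0.06974.

A^2 ≈ 0.00486 pm^(-3)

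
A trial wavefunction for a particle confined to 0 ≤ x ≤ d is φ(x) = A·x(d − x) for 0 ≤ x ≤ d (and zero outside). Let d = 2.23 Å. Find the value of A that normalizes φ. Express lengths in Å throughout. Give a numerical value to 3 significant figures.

Normalization requires ∫|φ|² dx = 1, integrated from 0 to d.
Expanding the polynomial and integrating term by term, the integral (without the A² prefactor) comes out to d^5/30.
Setting this equal to 1 gives A² = 1/(d^5/30).
Plugging in d = 2.23 yields A = 0.7376.

A ≈ 0.738 Å^(-5/2)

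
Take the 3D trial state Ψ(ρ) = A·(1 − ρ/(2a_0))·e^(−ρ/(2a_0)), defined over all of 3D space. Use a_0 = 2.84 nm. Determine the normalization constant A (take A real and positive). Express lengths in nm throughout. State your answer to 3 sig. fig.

A ≈ 0.0417 nm^(-3/2)

The normalization condition is ∫|Ψ|² 4πρ² dρ = 1 from 0 to ∞.
The angular integral contributes 4π, leaving ∫₀^∞ ρ²|Ψ|² dρ.
With ∫₀^∞ ρ^4 e^(−αρ) dρ = 4!/α^5, carrying out the integral gives A² · 8·π·a_0^3.
Setting this equal to 1 gives A² = 1/(8·π·a_0^3).
Substituting a_0 = 2.84 gives A² = 0.001737, so A = 0.04168.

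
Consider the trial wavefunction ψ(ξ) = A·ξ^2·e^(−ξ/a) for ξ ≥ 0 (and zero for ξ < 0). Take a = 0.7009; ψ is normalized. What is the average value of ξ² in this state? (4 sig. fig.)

⟨ξ^2⟩ ≈ 3.684

⟨ξ²⟩ = ∫ ξ^2 |ψ|² dξ over the full domain.
The ratio of the moment integral to the normalization integral gives ⟨ξ²⟩ = 15·a^2/2.
Putting a = 0.7009 gives 3.6845.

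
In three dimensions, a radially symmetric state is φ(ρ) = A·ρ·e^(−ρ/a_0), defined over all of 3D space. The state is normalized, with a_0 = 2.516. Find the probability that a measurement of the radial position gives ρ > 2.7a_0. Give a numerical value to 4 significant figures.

P = ∫ |φ|² 4πρ² dρ over ρ > 2.7a_0.
A² is fixed by ∫₀^∞ 4πρ²|φ|² dρ = 1, i.e. A² = (3·π·a_0^5)^(−1).
In terms of u = ρ/a_0 (A², 4π and the length scale all cancel between numerator and denominator), P = [∫_{2.7}^{∞} u^4·e^(-2·u) du] / [∫_{0}^{∞} u^4·e^(-2·u) du].
Using ∫ u^4·e^(-2·u) du = -(u^4/2 + u^3 + 3·u^2/2 + 3·u/2 + 3/4)·e^(-2·u), the numerator is ≈ 0.279983 and the denominator is 3/4.
This evaluates to P = 0.37331.

P ≈ 0.3733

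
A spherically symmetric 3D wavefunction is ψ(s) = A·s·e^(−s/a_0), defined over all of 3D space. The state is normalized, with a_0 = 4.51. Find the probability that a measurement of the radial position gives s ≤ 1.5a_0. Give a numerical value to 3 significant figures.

P ≈ 0.185

With dV = 4πs²ds, the probability is ∫|ψ|² dV over s ≤ 1.5a_0.
The full normalization integral is A²·[3·π·a_0^5] = 1, fixing A².
In terms of u = s/a_0 (A², 4π and the length scale all cancel between numerator and denominator), P = [∫_{0}^{1.5} u^4·e^(-2·u) du] / [∫_{0}^{∞} u^4·e^(-2·u) du].
Using ∫ u^4·e^(-2·u) du = -(u^4/2 + u^3 + 3·u^2/2 + 3·u/2 + 3/4)·e^(-2·u), the numerator is 3/4 - 393·e^(-3)/32 and the denominator is 3/4.
This evaluates to P = 0.1847.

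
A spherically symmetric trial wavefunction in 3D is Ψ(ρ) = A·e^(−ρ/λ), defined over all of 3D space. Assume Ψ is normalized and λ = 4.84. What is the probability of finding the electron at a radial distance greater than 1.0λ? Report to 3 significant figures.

P ≈ 0.677

Integrate the radial probability density 4πρ²|Ψ|² over ρ > 1.0λ.
A² is fixed by ∫₀^∞ 4πρ²|Ψ|² dρ = 1, i.e. A² = (π·λ^3)^(−1).
Let u = ρ/λ; then A², 4π and the length scale all cancel, so P = ∫_{1.0}^{∞} u^2·e^(-2·u) du ÷ ∫_{0}^{∞} u^2·e^(-2·u) du.
Using ∫ u^2·e^(-2·u) du = -(2·u^2 + 2·u + 1)·e^(-2·u)/4, the numerator is 5·e^(-2)/4 and the denominator is 1/4.
This evaluates to P = 0.6767.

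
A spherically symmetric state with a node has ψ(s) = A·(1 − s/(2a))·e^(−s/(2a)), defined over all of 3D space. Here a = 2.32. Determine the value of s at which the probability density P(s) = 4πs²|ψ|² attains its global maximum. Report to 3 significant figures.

s ≈ 12.1

Set d/ds [P(s) = 4πs²|ψ|²] = 0 and solve for s > 0.
Solving yields s = a·(√(5) + 3).
With a = 2.32, the most probable radial distance is 12.15.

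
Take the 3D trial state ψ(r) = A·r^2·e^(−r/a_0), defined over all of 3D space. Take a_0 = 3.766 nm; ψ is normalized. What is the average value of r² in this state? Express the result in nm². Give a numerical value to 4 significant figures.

The expectation value is the |ψ|²-weighted average of r^2: ∫ r^2|ψ|² 4πr² dr.
Recall ∫₀^∞ r^m e^(−r/β) dr = m!·β^(m+1), evaluating both integrals, ⟨r²⟩ = 14·a_0^2.
With a_0 = 3.766, ⟨r^2⟩ = 198.56.

⟨r^2⟩ ≈ 198.6 nm^2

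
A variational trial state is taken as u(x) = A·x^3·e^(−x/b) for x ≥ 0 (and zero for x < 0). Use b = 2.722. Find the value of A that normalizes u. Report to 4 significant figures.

A ≈ 0.01267

Normalization requires ∫|u|² dx = 1, integrated from 0 to ∞.
Using ∫₀^∞ xⁿ e^(−αx) dx = n!/αⁿ⁺¹, ∫|u|² dx = A²·(45·b^7/8).
So A² = (45·b^7/8)^(−1).
Substituting b = 2.722 gives A² = 0.00016057, so A = 0.012672.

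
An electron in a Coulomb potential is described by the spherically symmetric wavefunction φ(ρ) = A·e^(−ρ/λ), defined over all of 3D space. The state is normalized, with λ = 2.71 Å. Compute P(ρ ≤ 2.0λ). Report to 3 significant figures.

P ≈ 0.762

With dV = 4πρ²dρ, the probability is ∫|φ|² dV over ρ ≤ 2.0λ.
The full normalization integral is A²·[π·λ^3] = 1, fixing A².
In terms of u = ρ/λ (A², 4π and the length scale all cancel between numerator and denominator), P = [∫_{0}^{2.0} u^2·e^(-2·u) du] / [∫_{0}^{∞} u^2·e^(-2·u) du].
With ∫ u^2·e^(-2·u) du = -(2·u^2 + 2·u + 1)·e^(-2·u)/4 + C, the region integral is 1/4 - 13·e^(-4)/4 and the full one is 1/4.
This evaluates to P = 0.7619.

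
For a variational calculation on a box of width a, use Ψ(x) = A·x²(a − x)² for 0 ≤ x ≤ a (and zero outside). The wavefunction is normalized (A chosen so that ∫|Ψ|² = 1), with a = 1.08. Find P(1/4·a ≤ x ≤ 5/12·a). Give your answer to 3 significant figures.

|Ψ|² is the probability density, so P = ∫_{1/4·a}^{5/12·a} |Ψ|² dx.
The normalization integral ∫|Ψ|²dx over the whole domain equals a^9/630·A², and A² cancels in the ratio.
Substituting u = x/a, A² and the length scale cancel in the ratio: P = ∫_{1/4}^{5/12} u^4·(1 - u)^4 du / ∫_{0}^{1} u^4·(1 - u)^4 du.
An antiderivative of u^4·(1 - u)^4 is u^5·(70·u^4 - 315·u^3 + 540·u^2 - 420·u + 126)/630; evaluating from 1/4 to 5/12 gives ≈ 0.00040223, while the full integral is 1/630.
This works out to P = 0.2534.

P ≈ 0.253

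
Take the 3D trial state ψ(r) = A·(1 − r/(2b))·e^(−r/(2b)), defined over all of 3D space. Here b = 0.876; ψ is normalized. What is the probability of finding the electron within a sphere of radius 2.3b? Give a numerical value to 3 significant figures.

Integrate the radial probability density 4πr²|ψ|² over r ≤ 2.3b.
A² is fixed by ∫₀^∞ 4πr²|ψ|² dr = 1, i.e. A² = (8·π·b^3)^(−1).
Substituting u = r/b, A², 4π and the length scale all cancel in the ratio: P = ∫_{0}^{2.3} u^2·(1 - u/2)^2·e^(-u) du / ∫_{0}^{∞} u^2·(1 - u/2)^2·e^(-u) du.
Using ∫ u^2·(1 - u/2)^2·e^(-u) du = -(u^4/4 + u^2 + 2·u + 2)·e^(-u), the numerator is ≈ 0.10651 and the denominator is 2.
This evaluates to P = 0.05325.

P ≈ 0.0533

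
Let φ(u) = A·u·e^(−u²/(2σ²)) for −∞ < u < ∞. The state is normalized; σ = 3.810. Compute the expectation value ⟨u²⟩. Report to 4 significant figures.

⟨u^2⟩ ≈ 21.77

The expectation value is the |φ|²-weighted average of u^2: ∫ u^2|φ|² du.
With ∫_{−∞}^{∞} u^(2m) e^(−αu²) du = (2m−1)!!·√π / (2^m α^(m+1/2)), evaluating both integrals, ⟨u²⟩ = 3·σ^2/2.
Putting σ = 3.810 gives 21.774.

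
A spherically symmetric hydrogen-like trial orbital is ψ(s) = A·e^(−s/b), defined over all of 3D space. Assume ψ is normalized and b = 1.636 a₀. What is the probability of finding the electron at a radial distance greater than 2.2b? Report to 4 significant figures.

P = ∫ |ψ|² 4πs² ds over s > 2.2b.
A² is fixed by ∫₀^∞ 4πs²|ψ|² ds = 1, i.e. A² = (π·b^3)^(−1).
Let u = s/b; then A², 4π and the length scale all cancel, so P = ∫_{2.2}^{∞} u^2·e^(-2·u) du ÷ ∫_{0}^{∞} u^2·e^(-2·u) du.
Using ∫ u^2·e^(-2·u) du = -(2·u^2 + 2·u + 1)·e^(-2·u)/4, the numerator is 377·e^(-22/5)/100 and the denominator is 1/4.
Taking the ratio yields P = 0.18514.

P ≈ 0.1851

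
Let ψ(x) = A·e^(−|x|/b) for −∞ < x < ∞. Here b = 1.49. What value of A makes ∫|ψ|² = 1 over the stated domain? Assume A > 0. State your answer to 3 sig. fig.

A ≈ 0.819

We need A² ∫|f|² dx = 1, taking the integral from −∞ to ∞.
With ∫₀^∞ x^0 e^(−αx) dx = 0!/α^1, carrying out the integral gives A² · b.
Substituting b = 1.49 gives A² = 0.6711, so A = 0.8192.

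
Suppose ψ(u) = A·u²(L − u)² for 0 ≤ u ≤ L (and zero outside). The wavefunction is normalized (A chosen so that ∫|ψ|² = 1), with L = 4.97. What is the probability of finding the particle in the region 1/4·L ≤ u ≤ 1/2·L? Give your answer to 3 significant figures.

|ψ|² is the probability density, so P = ∫_{1/4·L}^{1/2·L} |ψ|² du.
The normalization integral ∫|ψ|²du over the whole domain equals L^9/630·A², and A² cancels in the ratio.
Substituting t = u/L, A² and the length scale cancel in the ratio: P = ∫_{1/4}^{1/2} t^4·(1 - t)^4 dt / ∫_{0}^{1} t^4·(1 - t)^4 dt.
With ∫ t^4·(1 - t)^4 dt = t^5·(70·t^4 - 315·t^3 + 540·t^2 - 420·t + 126)/630 + C, the region integral is ≈ 0.00071599 and the full one is 1/630.
Taking the ratio, P = 0.4511.

P ≈ 0.451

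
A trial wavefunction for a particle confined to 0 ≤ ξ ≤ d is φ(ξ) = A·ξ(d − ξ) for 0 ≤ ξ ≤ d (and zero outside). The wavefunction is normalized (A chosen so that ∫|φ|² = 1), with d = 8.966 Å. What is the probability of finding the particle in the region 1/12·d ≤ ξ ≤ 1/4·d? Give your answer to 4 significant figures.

P ≈ 0.09843

P = ∫_{1/12·d}^{1/4·d} |φ(ξ)|² dξ.
The normalization integral ∫|φ|²dξ over the whole domain equals d^5/30·A², and A² cancels in the ratio.
Substituting u = ξ/d, A² and the length scale cancel in the ratio: P = ∫_{1/12}^{1/4} u^2·(1 - u)^2 du / ∫_{0}^{1} u^2·(1 - u)^2 du.
With ∫ u^2·(1 - u)^2 du = u^3·(6·u^2 - 15·u + 10)/30 + C, the region integral is ≈ 0.00328093 and the full one is 1/30.
Taking the ratio, P = 0.098428.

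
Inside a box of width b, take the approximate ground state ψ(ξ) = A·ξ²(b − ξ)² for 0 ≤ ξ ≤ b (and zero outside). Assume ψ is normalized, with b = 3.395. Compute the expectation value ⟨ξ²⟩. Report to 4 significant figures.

⟨ξ²⟩ = ∫ ξ^2 |ψ|² dξ over the full domain.
Expanding the polynomial and integrating term by term, the ratio of the moment integral to the normalization integral gives ⟨ξ²⟩ = 3·b^2/11.
With b = 3.395, ⟨ξ^2⟩ = 3.1435.

⟨ξ^2⟩ ≈ 3.143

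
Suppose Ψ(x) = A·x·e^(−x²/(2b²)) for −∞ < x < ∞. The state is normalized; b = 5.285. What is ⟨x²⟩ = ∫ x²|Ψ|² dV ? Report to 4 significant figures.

⟨x²⟩ = ∫ x^2 |Ψ|² dx over the full domain.
Since the A² factors cancel between numerator and denominator, ⟨x²⟩ = 3·b^2/2.
With b = 5.285, ⟨x^2⟩ = 41.897.

⟨x^2⟩ ≈ 41.90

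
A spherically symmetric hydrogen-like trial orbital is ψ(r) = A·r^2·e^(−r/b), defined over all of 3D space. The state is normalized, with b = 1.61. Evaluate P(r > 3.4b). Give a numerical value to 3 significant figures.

P = ∫ |ψ|² 4πr² dr over r > 3.4b.
A² is fixed by ∫₀^∞ 4πr²|ψ|² dr = 1, i.e. A² = (45·π·b^7/2)^(−1).
Substituting u = r/b, A², 4π and the length scale all cancel in the ratio: P = ∫_{3.4}^{∞} u^6·e^(-2·u) du / ∫_{0}^{∞} u^6·e^(-2·u) du.
With ∫ u^6·e^(-2·u) du = -(4·u^6 + 12·u^5 + 30·u^4 + 60·u^3 + 90·u^2 + 90·u + 45)·e^(-2·u)/8 + C, the region integral is ≈ 2.6995 and the full one is 45/8.
This evaluates to P = 0.4799.

P ≈ 0.480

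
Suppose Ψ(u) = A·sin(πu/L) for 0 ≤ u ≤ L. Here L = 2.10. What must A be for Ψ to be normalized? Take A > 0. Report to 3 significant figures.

Require ∫ |Ψ|² du = 1 over the whole domain.
Using sin²θ = (1 − cos 2θ)/2, carrying out the integral gives A² · L/2.
So A² = (L/2)^(−1).
With L = 2.10: A² = 0.9524 and A = 0.9759.

A ≈ 0.976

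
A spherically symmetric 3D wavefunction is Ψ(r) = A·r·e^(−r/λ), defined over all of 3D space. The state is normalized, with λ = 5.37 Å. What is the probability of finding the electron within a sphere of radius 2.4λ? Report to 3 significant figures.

P ≈ 0.524

P = ∫ |Ψ|² 4πr² dr over r ≤ 2.4λ.
A² is fixed by ∫₀^∞ 4πr²|Ψ|² dr = 1, i.e. A² = (3·π·λ^5)^(−1).
Let u = r/λ; then A², 4π and the length scale all cancel, so P = ∫_{0}^{2.4} u^4·e^(-2·u) du ÷ ∫_{0}^{∞} u^4·e^(-2·u) du.
Using ∫ u^4·e^(-2·u) du = -(u^4/2 + u^3 + 3·u^2/2 + 3·u/2 + 3/4)·e^(-2·u), the numerator is ≈ 0.39281 and the denominator is 3/4.
The region integral divided by the full integral gives P = 0.5237.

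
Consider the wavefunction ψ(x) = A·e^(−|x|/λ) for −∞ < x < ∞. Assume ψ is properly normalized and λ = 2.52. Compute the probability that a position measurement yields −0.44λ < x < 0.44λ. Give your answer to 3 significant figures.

The probability is P = ∫ |ψ|² dx over [−0.44λ, 0.44λ].
Since A² = 1/(λ), this is the region integral divided by the full normalization integral.
By symmetry take twice the x ≥ 0 contribution in numerator and denominator; the 2's cancel. Substituting u = x/λ, A² and the length scale cancel in the ratio: P = ∫_{0}^{0.44} e^(-2·u) du / ∫_{0}^{∞} e^(-2·u) du.
With ∫ e^(-2·u) du = -e^(-2·u)/2 + C, the region integral is 1/2 - e^(-22/25)/2 and the full one is 1/2.
The result is P = 0.5852.

P ≈ 0.585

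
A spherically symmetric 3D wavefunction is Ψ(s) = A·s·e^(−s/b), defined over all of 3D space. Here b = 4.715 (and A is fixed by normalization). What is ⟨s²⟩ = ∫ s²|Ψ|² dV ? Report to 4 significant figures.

By definition ⟨s²⟩ = ∫ s^2 |Ψ(s)|² 4πs² ds.
Since the A² factors cancel between numerator and denominator, ⟨s²⟩ = 15·b^2/2.
Putting b = 4.715 gives 166.73.

⟨s^2⟩ ≈ 166.7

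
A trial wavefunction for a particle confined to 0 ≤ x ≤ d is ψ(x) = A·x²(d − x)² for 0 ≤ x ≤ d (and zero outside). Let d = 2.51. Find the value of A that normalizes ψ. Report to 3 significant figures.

The normalization condition is ∫|ψ|² dx = 1 from 0 to d.
The integral (without the A² prefactor) comes out to d^9/630.
Hence A² = 1/[d^9/630].
With d = 2.51: A² = 0.1593 and A = 0.3992.

A ≈ 0.399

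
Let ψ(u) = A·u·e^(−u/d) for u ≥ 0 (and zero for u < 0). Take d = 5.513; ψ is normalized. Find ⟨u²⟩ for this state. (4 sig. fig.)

⟨u²⟩ = ∫ u^2 |ψ|² du over the full domain.
Since the A² factors cancel between numerator and denominator, ⟨u²⟩ = 3·d^2.
With d = 5.513, ⟨u^2⟩ = 91.180.

⟨u^2⟩ ≈ 91.18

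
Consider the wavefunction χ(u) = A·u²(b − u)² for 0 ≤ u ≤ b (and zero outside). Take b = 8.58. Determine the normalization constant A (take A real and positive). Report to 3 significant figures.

A ≈ 0.00158

The normalization condition is ∫|χ|² du = 1 from 0 to b.
Expanding the polynomial and integrating term by term, with χ = A·u²(b − u)², the integral evaluates to A²·[b^9/630].
So A² = (b^9/630)^(−1).
Plugging in b = 8.58 yields A = 0.001581.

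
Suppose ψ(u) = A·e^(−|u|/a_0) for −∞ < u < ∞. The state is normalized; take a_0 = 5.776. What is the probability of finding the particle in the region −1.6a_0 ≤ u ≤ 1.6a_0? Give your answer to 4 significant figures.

|ψ|² is the probability density, so P = ∫_{−1.6a_0}^{1.6a_0} |ψ|² du.
With A² fixed by ∫|ψ|² = 1, i.e. A² = (a_0)^(−1), substitute and integrate.
Both integrals are even about u = 0, so only the u ≥ 0 halves are needed (the factors of 2 cancel). Substituting t = u/a_0, A² and the length scale cancel in the ratio: P = ∫_{0}^{1.6} e^(-2·t) dt / ∫_{0}^{∞} e^(-2·t) dt.
Using ∫ e^(-2·t) dt = -e^(-2·t)/2, the numerator is 1/2 - e^(-16/5)/2 and the denominator is 1/2.
Evaluating gives P = 0.95924.

P ≈ 0.9592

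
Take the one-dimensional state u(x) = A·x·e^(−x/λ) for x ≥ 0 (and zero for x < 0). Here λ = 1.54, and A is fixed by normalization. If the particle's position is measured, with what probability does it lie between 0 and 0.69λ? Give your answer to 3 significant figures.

P ≈ 0.162

P = ∫_{0}^{0.69λ} |u(x)|² dx.
The normalization integral ∫|u|²dx over the whole domain equals λ^3/4·A², and A² cancels in the ratio.
Let t = x/λ; then A² and the length scale cancel, so P = ∫_{0}^{0.69} t^2·e^(-2·t) dt ÷ ∫_{0}^{∞} t^2·e^(-2·t) dt.
Using ∫ t^2·e^(-2·t) dt = -(2·t^2 + 2·t + 1)·e^(-2·t)/4, the numerator is ≈ 0.040422 and the denominator is 1/4.
This works out to P = 0.1617.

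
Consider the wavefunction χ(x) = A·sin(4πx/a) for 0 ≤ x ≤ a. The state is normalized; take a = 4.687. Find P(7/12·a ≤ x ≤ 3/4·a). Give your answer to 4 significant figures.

The probability is P = ∫ |χ|² dx over [7/12·a, 3/4·a].
The normalization integral ∫|χ|²dx over the whole domain equals a/2·A², and A² cancels in the ratio.
In terms of u = x/a (A² and the length scale cancel between numerator and denominator), P = [∫_{7/12}^{3/4} sin(4·π·u)^2 du] / [∫_{0}^{1} sin(4·π·u)^2 du].
An antiderivative of sin(4·π·u)^2 is u/2 - sin(4·π·u)·cos(4·π·u)/(8·π); evaluating from 7/12 to 3/4 gives √(3)/(32·π) + 1/12, while the full integral is 1/2.
Evaluating gives P = (√(3)/16 + π/6)/π.

P ≈ 0.2011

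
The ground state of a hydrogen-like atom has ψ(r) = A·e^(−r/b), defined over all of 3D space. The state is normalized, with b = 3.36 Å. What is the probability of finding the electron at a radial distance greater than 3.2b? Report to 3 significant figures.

P ≈ 0.0463

P = ∫ |ψ|² 4πr² dr over r > 3.2b.
The full normalization integral is A²·[π·b^3] = 1, fixing A².
Substituting u = r/b, A², 4π and the length scale all cancel in the ratio: P = ∫_{3.2}^{∞} u^2·e^(-2·u) du / ∫_{0}^{∞} u^2·e^(-2·u) du.
An antiderivative of u^2·e^(-2·u) is -(2·u^2 + 2·u + 1)·e^(-2·u)/4; evaluating from 3.2 to ∞ gives 697·e^(-32/5)/100, while the full integral is 1/4.
This evaluates to P = 0.04632.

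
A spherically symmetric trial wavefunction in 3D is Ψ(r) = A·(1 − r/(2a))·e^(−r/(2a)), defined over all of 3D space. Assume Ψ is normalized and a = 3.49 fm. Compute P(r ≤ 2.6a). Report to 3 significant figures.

With dV = 4πr²dr, the probability is ∫|Ψ|² dV over r ≤ 2.6a.
A² is fixed by ∫₀^∞ 4πr²|Ψ|² dr = 1, i.e. A² = (8·π·a^3)^(−1).
In terms of u = r/a (A², 4π and the length scale all cancel between numerator and denominator), P = [∫_{0}^{2.6} u^2·(1 - u/2)^2·e^(-u) du] / [∫_{0}^{∞} u^2·(1 - u/2)^2·e^(-u) du].
With ∫ u^2·(1 - u/2)^2·e^(-u) du = -(u^4/4 + u^2 + 2·u + 2)·e^(-u) + C, the region integral is ≈ 0.11461 and the full one is 2.
Taking the ratio yields P = 0.05730.

P ≈ 0.0573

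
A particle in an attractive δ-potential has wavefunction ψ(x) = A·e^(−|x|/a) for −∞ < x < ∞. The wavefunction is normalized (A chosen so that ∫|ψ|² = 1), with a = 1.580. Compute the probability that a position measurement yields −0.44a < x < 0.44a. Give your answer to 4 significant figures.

P = ∫_{−0.44a}^{0.44a} |ψ(x)|² dx.
The normalization integral ∫|ψ|²dx over the whole domain equals a·A², and A² cancels in the ratio.
By symmetry take twice the x ≥ 0 contribution in numerator and denominator; the 2's cancel. In terms of u = x/a (A² and the length scale cancel between numerator and denominator), P = [∫_{0}^{0.44} e^(-2·u) du] / [∫_{0}^{∞} e^(-2·u) du].
Using ∫ e^(-2·u) du = -e^(-2·u)/2, the numerator is 1/2 - e^(-22/25)/2 and the denominator is 1/2.
The result is P = 0.58522.

P ≈ 0.5852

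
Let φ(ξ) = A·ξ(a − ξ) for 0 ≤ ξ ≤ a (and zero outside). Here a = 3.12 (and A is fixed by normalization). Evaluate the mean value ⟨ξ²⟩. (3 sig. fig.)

By definition ⟨ξ²⟩ = ∫ ξ^2 |φ(ξ)|² dξ.
Evaluating both integrals, ⟨ξ²⟩ = 2·a^2/7.
Putting a = 3.12 gives 2.781.

⟨ξ^2⟩ ≈ 2.78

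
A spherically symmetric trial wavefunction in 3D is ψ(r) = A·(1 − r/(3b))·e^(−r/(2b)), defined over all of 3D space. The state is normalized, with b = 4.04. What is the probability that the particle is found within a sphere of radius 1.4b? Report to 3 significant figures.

P ≈ 0.234

P = ∫ |ψ|² 4πr² dr over r ≤ 1.4b.
A² is fixed by ∫₀^∞ 4πr²|ψ|² dr = 1, i.e. A² = (8·π·b^3/3)^(−1).
In terms of u = r/b (A², 4π and the length scale all cancel between numerator and denominator), P = [∫_{0}^{1.4} u^2·(1 - u/3)^2·e^(-u) du] / [∫_{0}^{∞} u^2·(1 - u/3)^2·e^(-u) du].
With ∫ u^2·(1 - u/3)^2·e^(-u) du = (-u^4 + 2·u^3 - 3·u^2 - 6·u - 6)·e^(-u)/9 + C, the region integral is 2/3 - 1294·e^(-7/5)/625 and the full one is 2/3.
The region integral divided by the full integral gives P = 0.2342.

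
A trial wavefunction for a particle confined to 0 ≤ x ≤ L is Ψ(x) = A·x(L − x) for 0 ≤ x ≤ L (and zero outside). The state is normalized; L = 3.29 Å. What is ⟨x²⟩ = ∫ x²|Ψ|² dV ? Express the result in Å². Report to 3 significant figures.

The expectation value is the |Ψ|²-weighted average of x^2: ∫ x^2|Ψ|² dx.
Expanding the polynomial and integrating term by term, the ratio of the moment integral to the normalization integral gives ⟨x²⟩ = 2·L^2/7.
Putting L = 3.29 gives 3.093.

⟨x^2⟩ ≈ 3.09 Å^2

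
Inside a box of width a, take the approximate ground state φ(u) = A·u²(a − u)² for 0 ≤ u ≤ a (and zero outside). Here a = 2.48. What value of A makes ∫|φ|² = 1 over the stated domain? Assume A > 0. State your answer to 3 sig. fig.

We need A² ∫|f|² du = 1, taking the integral from 0 to a.
Expanding the polynomial and integrating term by term, with φ = A·u²(a − u)², the integral evaluates to A²·[a^9/630].
Setting this equal to 1 gives A² = 1/(a^9/630).
Substituting a = 2.48 gives A² = 0.1775, so A = 0.4213.

A ≈ 0.421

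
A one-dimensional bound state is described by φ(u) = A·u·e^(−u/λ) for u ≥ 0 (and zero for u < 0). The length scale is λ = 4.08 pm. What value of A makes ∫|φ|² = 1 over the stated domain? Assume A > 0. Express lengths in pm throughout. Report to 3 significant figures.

A ≈ 0.243 pm^(-3/2)

We need A² ∫|f|² du = 1, taking the integral from 0 to ∞.
Carrying out the integral gives A² · λ^3/4.
Hence A² = 1/[λ^3/4].
Substituting λ = 4.08 gives A² = 0.05890, so A = 0.2427.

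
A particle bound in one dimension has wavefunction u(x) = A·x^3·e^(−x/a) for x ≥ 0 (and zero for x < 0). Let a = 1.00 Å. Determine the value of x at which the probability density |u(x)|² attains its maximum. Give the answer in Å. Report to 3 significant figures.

Set d/dx [|u(x)|²] = 0 and solve for x > 0.
This gives x = 3·a.
With a = 1.00, the most probable position is 3.000 Å.

x ≈ 3.00 Å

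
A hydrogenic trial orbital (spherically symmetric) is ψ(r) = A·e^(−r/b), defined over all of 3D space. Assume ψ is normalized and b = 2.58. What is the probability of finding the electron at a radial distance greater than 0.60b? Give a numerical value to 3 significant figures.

P ≈ 0.879

Integrate the radial probability density 4πr²|ψ|² over r > 0.60b.
The full normalization integral is A²·[π·b^3] = 1, fixing A².
Let u = r/b; then A², 4π and the length scale all cancel, so P = ∫_{0.60}^{∞} u^2·e^(-2·u) du ÷ ∫_{0}^{∞} u^2·e^(-2·u) du.
With ∫ u^2·e^(-2·u) du = -(2·u^2 + 2·u + 1)·e^(-2·u)/4 + C, the region integral is 73·e^(-6/5)/100 and the full one is 1/4.
Taking the ratio yields P = 0.8795.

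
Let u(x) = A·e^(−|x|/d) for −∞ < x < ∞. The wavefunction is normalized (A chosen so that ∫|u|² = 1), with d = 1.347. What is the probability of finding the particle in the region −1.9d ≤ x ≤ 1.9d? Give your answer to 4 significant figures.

The probability is P = ∫ |u|² dx over [−1.9d, 1.9d].
With A² fixed by ∫|u|² = 1, i.e. A² = (d)^(−1), substitute and integrate.
Both integrals are even about x = 0, so only the x ≥ 0 halves are needed (the factors of 2 cancel). Let t = x/d; then A² and the length scale cancel, so P = ∫_{0}^{1.9} e^(-2·t) dt ÷ ∫_{0}^{∞} e^(-2·t) dt.
With ∫ e^(-2·t) dt = -e^(-2·t)/2 + C, the region integral is 1/2 - e^(-19/5)/2 and the full one is 1/2.
Evaluating gives P = 0.97763.

P ≈ 0.9776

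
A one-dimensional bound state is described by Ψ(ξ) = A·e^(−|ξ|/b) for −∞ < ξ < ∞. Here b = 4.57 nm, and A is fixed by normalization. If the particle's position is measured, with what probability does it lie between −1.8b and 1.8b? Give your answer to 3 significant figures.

The probability is P = ∫ |Ψ|² dξ over [−1.8b, 1.8b].
With A² fixed by ∫|Ψ|² = 1, i.e. A² = (b)^(−1), substitute and integrate.
Both integrals are even about ξ = 0, so only the ξ ≥ 0 halves are needed (the factors of 2 cancel). In terms of u = ξ/b (A² and the length scale cancel between numerator and denominator), P = [∫_{0}^{1.8} e^(-2·u) du] / [∫_{0}^{∞} e^(-2·u) du].
With ∫ e^(-2·u) du = -e^(-2·u)/2 + C, the region integral is 1/2 - e^(-18/5)/2 and the full one is 1/2.
The result is P = 0.9727.

P ≈ 0.973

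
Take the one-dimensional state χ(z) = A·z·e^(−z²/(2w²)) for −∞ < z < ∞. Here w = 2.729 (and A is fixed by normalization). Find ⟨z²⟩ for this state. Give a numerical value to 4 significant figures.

By definition ⟨z²⟩ = ∫ z^2 |χ(z)|² dz.
Differentiating ∫e^(−αz²) dz = √(π/α) under α to get the higher moments, since the A² factors cancel between numerator and denominator, ⟨z²⟩ = 3·w^2/2.
With w = 2.729, ⟨z^2⟩ = 11.171.

⟨z^2⟩ ≈ 11.17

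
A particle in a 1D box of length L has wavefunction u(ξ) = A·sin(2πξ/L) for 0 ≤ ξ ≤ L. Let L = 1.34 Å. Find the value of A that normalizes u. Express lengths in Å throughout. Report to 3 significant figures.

A ≈ 1.22 Å^(-1/2)

The normalization condition is ∫|u|² dξ = 1 from 0 to L.
With u = A·sin(2πξ/L), the integral evaluates to A²·[L/2].
Plugging in L = 1.34 yields A = 1.222.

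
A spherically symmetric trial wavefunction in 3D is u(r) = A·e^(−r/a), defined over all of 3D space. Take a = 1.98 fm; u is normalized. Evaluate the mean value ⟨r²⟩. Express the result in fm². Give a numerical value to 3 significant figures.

The expectation value is the |u|²-weighted average of r^2: ∫ r^2|u|² 4πr² dr.
Recall ∫₀^∞ r^m e^(−r/β) dr = m!·β^(m+1), since the A² factors cancel between numerator and denominator, ⟨r²⟩ = 3·a^2.
Putting a = 1.98 gives 11.76.

⟨r^2⟩ ≈ 11.8 fm^2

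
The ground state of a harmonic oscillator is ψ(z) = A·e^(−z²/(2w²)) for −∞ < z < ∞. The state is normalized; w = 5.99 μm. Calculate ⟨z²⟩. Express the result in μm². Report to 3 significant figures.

⟨z^2⟩ ≈ 17.9 μm^2

The expectation value is the |ψ|²-weighted average of z^2: ∫ z^2|ψ|² dz.
Using the Gaussian integral ∫_{−∞}^{∞} e^(−αz²) dz = √(π/α), since the A² factors cancel between numerator and denominator, ⟨z²⟩ = w^2/2.
With w = 5.99, ⟨z^2⟩ = 17.94.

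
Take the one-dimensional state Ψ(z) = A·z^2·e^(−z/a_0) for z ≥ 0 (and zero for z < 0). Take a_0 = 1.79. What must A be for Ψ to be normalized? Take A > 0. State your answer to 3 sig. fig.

Require ∫ |Ψ|² dz = 1 over the whole domain.
Recall ∫₀^∞ z^m e^(−z/β) dz = m!·β^(m+1), carrying out the integral gives A² · 3·a_0^5/4.
Hence A² = 1/[3·a_0^5/4].
Plugging in a_0 = 1.79 yields A = 0.2694.

A ≈ 0.269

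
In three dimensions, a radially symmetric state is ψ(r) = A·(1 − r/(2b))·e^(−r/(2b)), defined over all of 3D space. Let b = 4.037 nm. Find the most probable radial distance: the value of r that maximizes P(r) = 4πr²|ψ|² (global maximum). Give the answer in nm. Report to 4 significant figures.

The maximum of P(r) = 4πr²|ψ|² occurs where its derivative vanishes.
Solving yields r = b·(√(5) + 3).
With b = 4.037, the most probable radial distance is 21.138 nm.

r ≈ 21.14 nm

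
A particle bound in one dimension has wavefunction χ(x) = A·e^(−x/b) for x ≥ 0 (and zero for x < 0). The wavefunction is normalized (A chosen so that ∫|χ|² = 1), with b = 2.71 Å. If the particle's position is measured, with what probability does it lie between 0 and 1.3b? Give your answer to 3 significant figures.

The probability is P = ∫ |χ|² dx over [0, 1.3b].
The normalization integral ∫|χ|²dx over the whole domain equals b/2·A², and A² cancels in the ratio.
Let u = x/b; then A² and the length scale cancel, so P = ∫_{0}^{1.3} e^(-2·u) du ÷ ∫_{0}^{∞} e^(-2·u) du.
An antiderivative of e^(-2·u) is -e^(-2·u)/2; evaluating from 0 to 1.3 gives 1/2 - e^(-13/5)/2, while the full integral is 1/2.
Evaluating gives P = 0.9257.

P ≈ 0.926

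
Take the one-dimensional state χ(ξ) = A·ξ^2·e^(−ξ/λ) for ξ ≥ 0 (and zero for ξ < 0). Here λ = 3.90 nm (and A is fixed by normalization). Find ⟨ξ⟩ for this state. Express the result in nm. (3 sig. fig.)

⟨ξ⟩ ≈ 9.75 nm

⟨ξ⟩ = ∫ ξ |χ|² dξ over the full domain.
Evaluating both integrals, ⟨ξ⟩ = 5·λ/2.
With λ = 3.90, ⟨ξ⟩ = 9.750.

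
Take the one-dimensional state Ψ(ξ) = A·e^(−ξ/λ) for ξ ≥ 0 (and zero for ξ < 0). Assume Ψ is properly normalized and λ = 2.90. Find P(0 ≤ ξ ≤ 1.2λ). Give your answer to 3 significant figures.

P ≈ 0.909

The probability is P = ∫ |Ψ|² dξ over [0, 1.2λ].
Since A² = 1/(λ/2), this is the region integral divided by the full normalization integral.
Let u = ξ/λ; then A² and the length scale cancel, so P = ∫_{0}^{1.2} e^(-2·u) du ÷ ∫_{0}^{∞} e^(-2·u) du.
With ∫ e^(-2·u) du = -e^(-2·u)/2 + C, the region integral is 1/2 - e^(-12/5)/2 and the full one is 1/2.
This works out to P = 0.9093.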